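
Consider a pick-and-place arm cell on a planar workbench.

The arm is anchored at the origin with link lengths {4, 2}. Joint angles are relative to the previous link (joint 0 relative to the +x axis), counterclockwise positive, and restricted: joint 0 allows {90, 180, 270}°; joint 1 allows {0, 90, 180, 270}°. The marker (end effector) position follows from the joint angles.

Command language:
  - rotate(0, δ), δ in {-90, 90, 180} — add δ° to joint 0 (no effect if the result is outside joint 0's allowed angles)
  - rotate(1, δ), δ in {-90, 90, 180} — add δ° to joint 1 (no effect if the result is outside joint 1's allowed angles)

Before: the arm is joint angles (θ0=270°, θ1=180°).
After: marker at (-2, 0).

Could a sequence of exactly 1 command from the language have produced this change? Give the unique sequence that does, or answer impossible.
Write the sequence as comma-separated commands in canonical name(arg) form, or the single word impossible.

rotate(0, -90)

begin: joint angles (θ0=270°, θ1=180°)
1. rotate(0, -90) → joint angles (θ0=180°, θ1=180°)
uniquely the one of 6 1-step routes that fits.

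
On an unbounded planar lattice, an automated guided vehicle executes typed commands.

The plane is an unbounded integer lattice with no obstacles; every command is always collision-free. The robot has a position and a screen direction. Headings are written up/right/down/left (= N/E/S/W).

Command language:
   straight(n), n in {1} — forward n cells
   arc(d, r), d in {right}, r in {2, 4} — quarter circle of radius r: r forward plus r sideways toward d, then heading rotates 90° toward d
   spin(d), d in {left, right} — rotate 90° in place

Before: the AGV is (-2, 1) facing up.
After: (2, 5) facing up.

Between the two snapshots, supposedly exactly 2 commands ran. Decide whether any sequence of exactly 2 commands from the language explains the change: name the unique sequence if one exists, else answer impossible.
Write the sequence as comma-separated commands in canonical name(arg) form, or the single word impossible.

arc(right, 4), spin(left)

key: still facing N at the end — net rotation zero over 2 steps
t0: (-2, 1) facing up
step 1 (arc(right, 4)): (2, 5) facing right
step 2 (spin(left)): (2, 5) facing up
no other 2-command option fits: unique.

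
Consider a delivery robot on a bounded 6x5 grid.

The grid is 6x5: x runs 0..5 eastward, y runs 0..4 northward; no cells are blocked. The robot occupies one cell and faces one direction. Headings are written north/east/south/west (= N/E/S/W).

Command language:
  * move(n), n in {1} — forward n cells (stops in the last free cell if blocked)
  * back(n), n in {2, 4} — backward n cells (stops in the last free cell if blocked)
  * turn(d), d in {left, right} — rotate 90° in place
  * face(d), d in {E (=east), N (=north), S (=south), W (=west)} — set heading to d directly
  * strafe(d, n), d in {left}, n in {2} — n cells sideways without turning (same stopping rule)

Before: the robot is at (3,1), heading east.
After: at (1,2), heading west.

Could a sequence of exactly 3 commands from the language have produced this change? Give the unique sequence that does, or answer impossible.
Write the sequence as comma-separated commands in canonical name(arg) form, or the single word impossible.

impossible

every 3-command combo misses the target.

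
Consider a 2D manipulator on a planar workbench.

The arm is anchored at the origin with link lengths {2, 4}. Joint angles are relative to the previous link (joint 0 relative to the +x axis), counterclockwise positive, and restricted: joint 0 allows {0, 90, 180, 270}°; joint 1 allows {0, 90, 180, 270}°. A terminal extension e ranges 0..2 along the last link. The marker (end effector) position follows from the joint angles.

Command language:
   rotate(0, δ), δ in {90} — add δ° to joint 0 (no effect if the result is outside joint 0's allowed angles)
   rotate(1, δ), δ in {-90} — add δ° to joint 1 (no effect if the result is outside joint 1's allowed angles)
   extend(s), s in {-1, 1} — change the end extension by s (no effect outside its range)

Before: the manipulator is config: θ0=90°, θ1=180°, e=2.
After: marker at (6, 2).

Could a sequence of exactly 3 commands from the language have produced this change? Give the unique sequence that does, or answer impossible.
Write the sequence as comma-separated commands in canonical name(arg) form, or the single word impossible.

begin: config: θ0=90°, θ1=180°, e=2
1. rotate(1, -90) → config: θ0=90°, θ1=90°, e=2
2. rotate(1, -90) → config: θ0=90°, θ1=0°, e=2
3. rotate(1, -90) → config: θ0=90°, θ1=270°, e=2
no other 3-command option fits: unique.

rotate(1, -90), rotate(1, -90), rotate(1, -90)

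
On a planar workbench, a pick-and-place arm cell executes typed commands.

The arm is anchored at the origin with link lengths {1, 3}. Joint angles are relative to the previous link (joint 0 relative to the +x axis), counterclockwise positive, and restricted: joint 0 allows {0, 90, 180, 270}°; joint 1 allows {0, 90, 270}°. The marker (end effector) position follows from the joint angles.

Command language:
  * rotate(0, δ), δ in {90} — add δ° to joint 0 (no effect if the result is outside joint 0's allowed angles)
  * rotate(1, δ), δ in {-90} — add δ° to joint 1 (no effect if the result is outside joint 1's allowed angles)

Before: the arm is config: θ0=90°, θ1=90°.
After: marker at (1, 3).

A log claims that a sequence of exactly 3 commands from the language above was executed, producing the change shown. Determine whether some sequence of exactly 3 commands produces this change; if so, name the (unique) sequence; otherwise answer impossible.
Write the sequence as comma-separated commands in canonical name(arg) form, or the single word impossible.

rotate(0, 90), rotate(0, 90), rotate(0, 90)

begin: config: θ0=90°, θ1=90°
t=1 rotate(0, 90) ⇒ config: θ0=180°, θ1=90°
t=2 rotate(0, 90) ⇒ config: θ0=270°, θ1=90°
t=3 rotate(0, 90) ⇒ config: θ0=0°, θ1=90°
all 8 alternatives checked — unique.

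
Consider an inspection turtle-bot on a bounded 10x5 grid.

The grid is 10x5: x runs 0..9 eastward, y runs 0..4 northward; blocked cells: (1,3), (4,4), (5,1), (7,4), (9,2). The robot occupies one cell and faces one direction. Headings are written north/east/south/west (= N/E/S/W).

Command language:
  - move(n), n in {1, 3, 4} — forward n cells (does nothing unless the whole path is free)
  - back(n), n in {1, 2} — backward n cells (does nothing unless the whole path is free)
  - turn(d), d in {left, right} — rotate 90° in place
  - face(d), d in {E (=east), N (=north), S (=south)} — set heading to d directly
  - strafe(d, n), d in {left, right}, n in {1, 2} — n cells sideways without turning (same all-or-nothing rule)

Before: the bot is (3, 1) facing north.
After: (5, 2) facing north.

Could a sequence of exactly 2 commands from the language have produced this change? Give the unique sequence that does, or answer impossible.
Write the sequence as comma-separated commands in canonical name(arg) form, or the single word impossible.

key: heading stays N — no command in the sequence turns
start: (3, 1) facing north
[1] after move(1): (3, 2) facing north
[2] after strafe(right, 2): (5, 2) facing north
all 196 alternatives checked — unique.

move(1), strafe(right, 2)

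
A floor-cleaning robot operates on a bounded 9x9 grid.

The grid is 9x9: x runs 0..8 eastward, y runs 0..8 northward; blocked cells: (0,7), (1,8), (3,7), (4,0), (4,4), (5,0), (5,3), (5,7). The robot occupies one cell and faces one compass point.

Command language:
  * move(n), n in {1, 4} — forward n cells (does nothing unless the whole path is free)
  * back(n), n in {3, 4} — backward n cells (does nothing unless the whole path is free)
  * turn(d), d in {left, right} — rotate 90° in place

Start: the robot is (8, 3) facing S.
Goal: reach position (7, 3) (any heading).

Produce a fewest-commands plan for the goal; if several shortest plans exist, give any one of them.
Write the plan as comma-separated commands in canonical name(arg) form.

begin: (8, 3) facing S
t=1 turn(right) ⇒ (8, 3) facing W
t=2 move(1) ⇒ (7, 3) facing W
nothing shorter than 2 reaches the goal.

turn(right), move(1)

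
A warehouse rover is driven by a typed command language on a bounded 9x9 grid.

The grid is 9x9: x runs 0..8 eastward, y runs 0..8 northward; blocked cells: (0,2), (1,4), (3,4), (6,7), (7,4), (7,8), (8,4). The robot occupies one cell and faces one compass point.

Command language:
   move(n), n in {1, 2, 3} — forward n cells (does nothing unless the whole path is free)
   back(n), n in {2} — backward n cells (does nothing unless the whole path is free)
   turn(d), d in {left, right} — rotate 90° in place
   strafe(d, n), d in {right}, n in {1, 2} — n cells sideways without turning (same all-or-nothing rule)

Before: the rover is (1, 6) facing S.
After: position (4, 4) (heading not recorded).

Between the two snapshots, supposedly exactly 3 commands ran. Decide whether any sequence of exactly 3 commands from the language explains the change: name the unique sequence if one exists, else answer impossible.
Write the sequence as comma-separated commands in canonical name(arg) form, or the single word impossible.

turn(left), move(3), strafe(right, 2)

key: order matters: swapping turn(left) and strafe(right, 2) lands elsewhere
start: (1, 6) facing S
1. turn(left) → (1, 6) facing E
2. move(3) → (4, 6) facing E
3. strafe(right, 2) → (4, 4) facing E
no other 3-command option fits: unique.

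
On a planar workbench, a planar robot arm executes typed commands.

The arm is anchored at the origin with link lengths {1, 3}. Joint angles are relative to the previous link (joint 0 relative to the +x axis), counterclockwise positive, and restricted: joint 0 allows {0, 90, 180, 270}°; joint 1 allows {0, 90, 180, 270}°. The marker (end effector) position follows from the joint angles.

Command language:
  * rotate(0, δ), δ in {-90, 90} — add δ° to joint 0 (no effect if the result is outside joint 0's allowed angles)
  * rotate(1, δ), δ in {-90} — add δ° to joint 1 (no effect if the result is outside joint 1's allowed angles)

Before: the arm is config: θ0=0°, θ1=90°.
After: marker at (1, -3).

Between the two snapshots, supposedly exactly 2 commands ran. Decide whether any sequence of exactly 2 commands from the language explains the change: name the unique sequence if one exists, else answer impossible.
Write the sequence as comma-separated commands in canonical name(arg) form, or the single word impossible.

from: config: θ0=0°, θ1=90°
step 1 (rotate(1, -90)): config: θ0=0°, θ1=0°
step 2 (rotate(1, -90)): config: θ0=0°, θ1=270°
no other 2-command option fits: unique.

rotate(1, -90), rotate(1, -90)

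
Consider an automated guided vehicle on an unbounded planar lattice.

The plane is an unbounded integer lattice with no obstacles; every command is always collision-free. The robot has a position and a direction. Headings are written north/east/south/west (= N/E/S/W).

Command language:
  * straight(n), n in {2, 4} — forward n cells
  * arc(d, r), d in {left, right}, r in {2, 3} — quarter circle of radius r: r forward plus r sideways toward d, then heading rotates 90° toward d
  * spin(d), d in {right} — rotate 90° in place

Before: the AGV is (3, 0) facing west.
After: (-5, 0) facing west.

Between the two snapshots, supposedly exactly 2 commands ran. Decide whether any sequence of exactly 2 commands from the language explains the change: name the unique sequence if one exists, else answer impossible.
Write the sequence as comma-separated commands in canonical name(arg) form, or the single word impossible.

straight(4), straight(4)

key: still facing W at the end — nothing in the sequence rotates
from: (3, 0) facing west
1. straight(4) → (-1, 0) facing west
2. straight(4) → (-5, 0) facing west
no rival 2-sequence matches.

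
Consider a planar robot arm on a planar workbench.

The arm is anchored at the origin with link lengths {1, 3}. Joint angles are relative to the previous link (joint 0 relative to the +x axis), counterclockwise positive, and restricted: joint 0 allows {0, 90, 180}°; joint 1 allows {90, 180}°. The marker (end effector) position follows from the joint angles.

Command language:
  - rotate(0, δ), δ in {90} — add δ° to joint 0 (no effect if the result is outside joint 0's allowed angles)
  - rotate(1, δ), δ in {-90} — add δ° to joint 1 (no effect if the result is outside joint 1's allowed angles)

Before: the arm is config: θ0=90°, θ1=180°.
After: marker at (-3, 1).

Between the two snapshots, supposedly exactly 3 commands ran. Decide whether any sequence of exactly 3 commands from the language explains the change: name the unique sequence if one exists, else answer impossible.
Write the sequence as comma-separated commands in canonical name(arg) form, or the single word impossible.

start: config: θ0=90°, θ1=180°
[1] after rotate(1, -90): config: θ0=90°, θ1=90°
[2] after rotate(1, -90): config: θ0=90°, θ1=90°
[3] after rotate(1, -90): config: θ0=90°, θ1=90°
uniquely the one of 8 3-step routes that fits.

rotate(1, -90), rotate(1, -90), rotate(1, -90)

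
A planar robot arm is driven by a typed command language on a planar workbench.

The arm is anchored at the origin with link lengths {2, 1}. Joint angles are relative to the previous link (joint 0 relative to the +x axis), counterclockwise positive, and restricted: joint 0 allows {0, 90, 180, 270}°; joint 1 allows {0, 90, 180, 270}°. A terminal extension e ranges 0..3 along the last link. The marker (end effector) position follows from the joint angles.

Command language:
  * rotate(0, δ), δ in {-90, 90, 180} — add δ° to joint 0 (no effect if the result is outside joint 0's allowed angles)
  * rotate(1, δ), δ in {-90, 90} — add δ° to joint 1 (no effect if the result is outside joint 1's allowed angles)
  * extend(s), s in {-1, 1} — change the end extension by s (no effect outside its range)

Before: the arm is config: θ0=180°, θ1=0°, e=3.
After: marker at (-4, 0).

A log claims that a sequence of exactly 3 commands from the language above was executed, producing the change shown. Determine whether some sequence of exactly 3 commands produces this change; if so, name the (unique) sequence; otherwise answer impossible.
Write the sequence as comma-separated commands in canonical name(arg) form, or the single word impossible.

key: order matters: swapping extend(1) and extend(-1) lands elsewhere
start: config: θ0=180°, θ1=0°, e=3
[1] after extend(1): config: θ0=180°, θ1=0°, e=3
[2] after extend(-1): config: θ0=180°, θ1=0°, e=2
[3] after extend(-1): config: θ0=180°, θ1=0°, e=1
no rival 3-sequence matches.

extend(1), extend(-1), extend(-1)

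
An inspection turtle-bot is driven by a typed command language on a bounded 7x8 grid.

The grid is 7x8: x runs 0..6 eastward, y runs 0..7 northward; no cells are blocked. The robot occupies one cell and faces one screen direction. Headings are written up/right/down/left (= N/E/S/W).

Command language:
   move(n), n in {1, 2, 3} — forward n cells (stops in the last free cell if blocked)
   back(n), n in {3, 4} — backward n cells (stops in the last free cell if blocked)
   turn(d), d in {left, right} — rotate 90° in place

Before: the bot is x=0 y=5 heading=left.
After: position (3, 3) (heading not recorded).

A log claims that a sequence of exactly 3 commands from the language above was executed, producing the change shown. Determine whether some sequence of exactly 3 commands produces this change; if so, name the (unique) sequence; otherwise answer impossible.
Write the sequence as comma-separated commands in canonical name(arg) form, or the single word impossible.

back(3), turn(left), move(2)

key: running move(2) before back(3) would end elsewhere — order is forced
begin: x=0 y=5 heading=left
[1] after back(3): x=3 y=5 heading=left
[2] after turn(left): x=3 y=5 heading=down
[3] after move(2): x=3 y=3 heading=down
all 343 alternatives checked — unique.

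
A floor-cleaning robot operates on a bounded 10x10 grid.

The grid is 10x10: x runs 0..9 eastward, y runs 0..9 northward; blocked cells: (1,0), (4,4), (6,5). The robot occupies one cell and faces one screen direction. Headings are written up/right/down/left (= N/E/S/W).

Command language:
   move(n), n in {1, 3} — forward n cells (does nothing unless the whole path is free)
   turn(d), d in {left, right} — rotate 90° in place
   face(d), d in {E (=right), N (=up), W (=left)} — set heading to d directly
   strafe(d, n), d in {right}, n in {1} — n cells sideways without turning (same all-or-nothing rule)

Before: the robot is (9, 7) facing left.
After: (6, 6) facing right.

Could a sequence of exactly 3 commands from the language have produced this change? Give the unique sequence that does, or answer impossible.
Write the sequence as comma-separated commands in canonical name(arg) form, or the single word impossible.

move(3), face(E), strafe(right, 1)

key: order matters: swapping move(3) and strafe(right, 1) lands elsewhere
start: (9, 7) facing left
1. move(3) → (6, 7) facing left
2. face(E) → (6, 7) facing right
3. strafe(right, 1) → (6, 6) facing right
no rival 3-sequence matches.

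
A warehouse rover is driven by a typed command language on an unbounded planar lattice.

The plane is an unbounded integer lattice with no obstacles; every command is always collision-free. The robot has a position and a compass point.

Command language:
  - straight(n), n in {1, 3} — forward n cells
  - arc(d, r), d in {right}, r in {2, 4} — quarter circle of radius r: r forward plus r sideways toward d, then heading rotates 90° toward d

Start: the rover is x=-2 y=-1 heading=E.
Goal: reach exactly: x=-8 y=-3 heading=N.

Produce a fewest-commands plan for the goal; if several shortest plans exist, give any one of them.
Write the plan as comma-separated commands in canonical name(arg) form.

start: x=-2 y=-1 heading=E
1. arc(right, 2) → x=0 y=-3 heading=S
2. arc(right, 4) → x=-4 y=-7 heading=W
3. arc(right, 4) → x=-8 y=-3 heading=N
no 2-step plan works, so 3 is optimal.

arc(right, 2), arc(right, 4), arc(right, 4)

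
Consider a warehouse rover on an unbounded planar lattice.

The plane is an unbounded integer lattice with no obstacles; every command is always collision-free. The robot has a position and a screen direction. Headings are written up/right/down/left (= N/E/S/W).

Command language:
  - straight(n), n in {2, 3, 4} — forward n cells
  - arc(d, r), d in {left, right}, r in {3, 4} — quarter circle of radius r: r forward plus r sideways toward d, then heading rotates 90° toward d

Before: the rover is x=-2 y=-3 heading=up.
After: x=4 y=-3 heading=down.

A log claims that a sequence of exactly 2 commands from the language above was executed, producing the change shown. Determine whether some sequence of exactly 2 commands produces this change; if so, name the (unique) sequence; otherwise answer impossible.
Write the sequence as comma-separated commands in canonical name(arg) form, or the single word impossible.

key: position moved to (4,-3) AND the heading swung to S — translation plus rotation needed
start: x=-2 y=-3 heading=up
1. arc(right, 3) → x=1 y=0 heading=right
2. arc(right, 3) → x=4 y=-3 heading=down
no other 2-command option fits: unique.

arc(right, 3), arc(right, 3)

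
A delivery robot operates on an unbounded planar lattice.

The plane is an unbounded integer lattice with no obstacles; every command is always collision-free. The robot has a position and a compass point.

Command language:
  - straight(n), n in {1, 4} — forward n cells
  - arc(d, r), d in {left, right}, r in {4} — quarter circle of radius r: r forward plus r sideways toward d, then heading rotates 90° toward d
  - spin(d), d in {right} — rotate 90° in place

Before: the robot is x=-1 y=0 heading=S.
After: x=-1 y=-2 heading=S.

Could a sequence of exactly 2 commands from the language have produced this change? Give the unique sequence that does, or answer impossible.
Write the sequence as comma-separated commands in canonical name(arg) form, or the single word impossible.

key: still facing S at the end — nothing in the sequence rotates
initial: x=-1 y=0 heading=S
t=1 straight(1) ⇒ x=-1 y=-1 heading=S
t=2 straight(1) ⇒ x=-1 y=-2 heading=S
all 25 alternatives checked — unique.

straight(1), straight(1)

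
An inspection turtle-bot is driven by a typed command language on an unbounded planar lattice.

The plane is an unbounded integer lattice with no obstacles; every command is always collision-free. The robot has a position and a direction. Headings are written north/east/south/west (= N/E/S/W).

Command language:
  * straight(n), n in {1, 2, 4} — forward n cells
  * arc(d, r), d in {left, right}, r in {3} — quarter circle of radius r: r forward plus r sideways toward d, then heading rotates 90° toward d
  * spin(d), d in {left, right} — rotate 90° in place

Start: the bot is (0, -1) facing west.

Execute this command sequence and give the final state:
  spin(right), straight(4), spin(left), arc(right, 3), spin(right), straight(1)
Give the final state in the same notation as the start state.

begin: (0, -1) facing west
1. spin(right) → (0, -1) facing north
2. straight(4) → (0, 3) facing north
3. spin(left) → (0, 3) facing west
4. arc(right, 3) → (-3, 6) facing north
5. spin(right) → (-3, 6) facing east
6. straight(1) → (-2, 6) facing east

(-2, 6) facing east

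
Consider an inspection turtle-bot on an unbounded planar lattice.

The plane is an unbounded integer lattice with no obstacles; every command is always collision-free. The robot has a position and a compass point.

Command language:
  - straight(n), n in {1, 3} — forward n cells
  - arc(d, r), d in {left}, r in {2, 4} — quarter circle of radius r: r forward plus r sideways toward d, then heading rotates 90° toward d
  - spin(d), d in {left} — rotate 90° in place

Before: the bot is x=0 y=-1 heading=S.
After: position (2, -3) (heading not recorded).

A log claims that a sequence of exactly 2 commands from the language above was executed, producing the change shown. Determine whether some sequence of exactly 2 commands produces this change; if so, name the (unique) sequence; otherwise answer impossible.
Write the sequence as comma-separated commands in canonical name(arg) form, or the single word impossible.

key: running spin(left) before arc(left, 2) would end elsewhere — order is forced
t0: x=0 y=-1 heading=S
[1] after arc(left, 2): x=2 y=-3 heading=E
[2] after spin(left): x=2 y=-3 heading=N
all 25 alternatives checked — unique.

arc(left, 2), spin(left)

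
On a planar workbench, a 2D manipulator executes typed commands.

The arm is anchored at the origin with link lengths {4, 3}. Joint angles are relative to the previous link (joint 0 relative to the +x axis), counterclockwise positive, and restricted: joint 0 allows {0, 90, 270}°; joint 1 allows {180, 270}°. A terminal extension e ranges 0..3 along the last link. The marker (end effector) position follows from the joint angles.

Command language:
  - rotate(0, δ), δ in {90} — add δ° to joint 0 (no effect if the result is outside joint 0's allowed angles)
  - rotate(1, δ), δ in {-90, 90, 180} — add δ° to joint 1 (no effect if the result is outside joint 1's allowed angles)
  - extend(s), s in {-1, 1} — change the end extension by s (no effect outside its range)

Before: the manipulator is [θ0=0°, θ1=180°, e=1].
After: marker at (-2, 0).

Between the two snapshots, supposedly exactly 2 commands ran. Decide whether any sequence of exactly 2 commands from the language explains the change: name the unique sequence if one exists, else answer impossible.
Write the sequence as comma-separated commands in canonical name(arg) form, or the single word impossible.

t0: [θ0=0°, θ1=180°, e=1]
t=1 extend(1) ⇒ [θ0=0°, θ1=180°, e=2]
t=2 extend(1) ⇒ [θ0=0°, θ1=180°, e=3]
no other 2-command option fits: unique.

extend(1), extend(1)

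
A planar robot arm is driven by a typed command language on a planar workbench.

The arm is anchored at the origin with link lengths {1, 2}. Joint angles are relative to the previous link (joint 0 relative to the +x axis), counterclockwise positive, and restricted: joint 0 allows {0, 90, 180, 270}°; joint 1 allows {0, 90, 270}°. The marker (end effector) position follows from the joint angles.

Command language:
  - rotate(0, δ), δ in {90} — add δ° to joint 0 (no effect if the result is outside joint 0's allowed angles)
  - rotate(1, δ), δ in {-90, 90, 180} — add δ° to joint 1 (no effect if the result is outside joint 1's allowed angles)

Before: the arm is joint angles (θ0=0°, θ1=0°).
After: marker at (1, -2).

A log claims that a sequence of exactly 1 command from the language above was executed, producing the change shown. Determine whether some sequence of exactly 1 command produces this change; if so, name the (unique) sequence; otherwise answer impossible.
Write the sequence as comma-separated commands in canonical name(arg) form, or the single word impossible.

rotate(1, -90)

begin: joint angles (θ0=0°, θ1=0°)
t=1 rotate(1, -90) ⇒ joint angles (θ0=0°, θ1=270°)
no rival 1-sequence matches.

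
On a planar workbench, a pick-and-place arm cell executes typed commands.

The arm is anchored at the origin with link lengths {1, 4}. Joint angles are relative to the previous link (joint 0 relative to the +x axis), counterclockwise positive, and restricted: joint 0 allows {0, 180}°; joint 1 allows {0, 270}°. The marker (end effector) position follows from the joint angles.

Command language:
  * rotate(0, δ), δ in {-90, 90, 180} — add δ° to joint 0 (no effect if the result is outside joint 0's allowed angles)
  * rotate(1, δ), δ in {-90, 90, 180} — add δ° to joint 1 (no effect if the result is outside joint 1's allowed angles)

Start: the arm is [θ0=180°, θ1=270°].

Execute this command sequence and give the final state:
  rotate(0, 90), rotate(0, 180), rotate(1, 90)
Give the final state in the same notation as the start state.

start: [θ0=180°, θ1=270°]
[1] after rotate(0, 90): [θ0=180°, θ1=270°]
[2] after rotate(0, 180): [θ0=0°, θ1=270°]
[3] after rotate(1, 90): [θ0=0°, θ1=0°]

[θ0=0°, θ1=0°]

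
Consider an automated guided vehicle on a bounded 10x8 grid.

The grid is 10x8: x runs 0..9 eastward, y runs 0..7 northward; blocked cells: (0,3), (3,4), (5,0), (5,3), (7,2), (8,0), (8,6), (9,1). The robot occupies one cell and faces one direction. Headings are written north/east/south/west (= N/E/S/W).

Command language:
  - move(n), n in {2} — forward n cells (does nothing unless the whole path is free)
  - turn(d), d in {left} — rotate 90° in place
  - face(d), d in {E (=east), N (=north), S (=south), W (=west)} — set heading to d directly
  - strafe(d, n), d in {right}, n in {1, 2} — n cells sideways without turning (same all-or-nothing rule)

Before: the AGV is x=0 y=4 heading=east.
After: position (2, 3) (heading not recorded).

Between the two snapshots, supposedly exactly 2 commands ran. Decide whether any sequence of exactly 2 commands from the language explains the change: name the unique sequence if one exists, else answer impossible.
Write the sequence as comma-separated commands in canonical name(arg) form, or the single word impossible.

move(2), strafe(right, 1)

key: order matters: swapping move(2) and strafe(right, 1) lands elsewhere
start: x=0 y=4 heading=east
[1] after move(2): x=2 y=4 heading=east
[2] after strafe(right, 1): x=2 y=3 heading=east
no rival 2-sequence matches.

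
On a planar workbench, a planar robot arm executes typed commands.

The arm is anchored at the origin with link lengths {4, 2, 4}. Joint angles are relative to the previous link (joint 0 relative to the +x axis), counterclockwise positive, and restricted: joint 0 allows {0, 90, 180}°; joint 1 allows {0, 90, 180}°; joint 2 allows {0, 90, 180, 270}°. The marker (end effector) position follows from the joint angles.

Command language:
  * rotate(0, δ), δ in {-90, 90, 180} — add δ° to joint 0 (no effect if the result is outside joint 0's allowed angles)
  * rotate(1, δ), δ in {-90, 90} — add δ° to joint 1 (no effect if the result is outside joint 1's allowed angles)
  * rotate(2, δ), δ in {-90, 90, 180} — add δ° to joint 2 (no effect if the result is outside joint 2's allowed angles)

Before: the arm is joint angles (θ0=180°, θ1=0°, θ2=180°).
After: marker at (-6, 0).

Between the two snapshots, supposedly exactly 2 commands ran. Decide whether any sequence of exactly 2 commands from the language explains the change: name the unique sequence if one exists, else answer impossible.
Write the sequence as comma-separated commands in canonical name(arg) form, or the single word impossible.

rotate(1, 90), rotate(1, 90)

from: joint angles (θ0=180°, θ1=0°, θ2=180°)
t=1 rotate(1, 90) ⇒ joint angles (θ0=180°, θ1=90°, θ2=180°)
t=2 rotate(1, 90) ⇒ joint angles (θ0=180°, θ1=180°, θ2=180°)
no rival 2-sequence matches.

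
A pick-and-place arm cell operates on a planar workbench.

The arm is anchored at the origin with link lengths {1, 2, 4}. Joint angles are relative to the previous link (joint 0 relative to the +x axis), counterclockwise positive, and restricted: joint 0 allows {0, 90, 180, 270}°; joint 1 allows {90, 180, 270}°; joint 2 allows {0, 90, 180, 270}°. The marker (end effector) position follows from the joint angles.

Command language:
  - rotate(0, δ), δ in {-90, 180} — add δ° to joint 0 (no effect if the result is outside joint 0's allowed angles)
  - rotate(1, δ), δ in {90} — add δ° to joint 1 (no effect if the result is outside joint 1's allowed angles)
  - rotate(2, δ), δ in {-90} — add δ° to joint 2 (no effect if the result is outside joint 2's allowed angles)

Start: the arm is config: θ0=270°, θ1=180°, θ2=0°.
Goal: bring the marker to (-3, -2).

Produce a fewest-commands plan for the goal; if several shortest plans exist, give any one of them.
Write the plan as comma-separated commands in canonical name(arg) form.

begin: config: θ0=270°, θ1=180°, θ2=0°
t=1 rotate(0, -90) ⇒ config: θ0=180°, θ1=180°, θ2=0°
t=2 rotate(1, 90) ⇒ config: θ0=180°, θ1=270°, θ2=0°
t=3 rotate(0, 180) ⇒ config: θ0=0°, θ1=270°, θ2=0°
t=4 rotate(2, -90) ⇒ config: θ0=0°, θ1=270°, θ2=270°
no 3-step plan works, so 4 is optimal.

rotate(0, -90), rotate(1, 90), rotate(0, 180), rotate(2, -90)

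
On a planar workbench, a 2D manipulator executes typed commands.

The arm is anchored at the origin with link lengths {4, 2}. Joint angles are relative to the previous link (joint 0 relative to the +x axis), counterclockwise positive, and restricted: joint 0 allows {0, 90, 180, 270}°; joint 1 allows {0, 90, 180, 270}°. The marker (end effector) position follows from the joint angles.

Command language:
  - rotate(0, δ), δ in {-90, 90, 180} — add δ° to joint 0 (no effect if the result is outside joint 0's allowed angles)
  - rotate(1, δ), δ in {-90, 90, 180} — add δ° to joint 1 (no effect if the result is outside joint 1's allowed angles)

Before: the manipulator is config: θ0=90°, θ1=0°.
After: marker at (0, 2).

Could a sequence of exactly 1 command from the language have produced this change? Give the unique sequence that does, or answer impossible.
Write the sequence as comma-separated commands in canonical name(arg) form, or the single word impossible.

from: config: θ0=90°, θ1=0°
t=1 rotate(1, 180) ⇒ config: θ0=90°, θ1=180°
no rival 1-sequence matches.

rotate(1, 180)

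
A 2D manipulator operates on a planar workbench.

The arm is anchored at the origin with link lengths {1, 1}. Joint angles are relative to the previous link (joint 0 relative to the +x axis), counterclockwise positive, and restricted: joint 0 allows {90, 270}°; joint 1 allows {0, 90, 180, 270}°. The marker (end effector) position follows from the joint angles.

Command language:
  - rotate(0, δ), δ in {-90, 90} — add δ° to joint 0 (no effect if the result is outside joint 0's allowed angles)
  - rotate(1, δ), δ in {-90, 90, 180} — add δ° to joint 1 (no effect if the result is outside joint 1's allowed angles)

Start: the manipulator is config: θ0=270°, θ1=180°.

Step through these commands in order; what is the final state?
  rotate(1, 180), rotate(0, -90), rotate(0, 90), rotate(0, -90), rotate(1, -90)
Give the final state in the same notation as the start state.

config: θ0=270°, θ1=270°

from: config: θ0=270°, θ1=180°
1. rotate(1, 180) → config: θ0=270°, θ1=0°
2. rotate(0, -90) → config: θ0=270°, θ1=0°
3. rotate(0, 90) → config: θ0=270°, θ1=0°
4. rotate(0, -90) → config: θ0=270°, θ1=0°
5. rotate(1, -90) → config: θ0=270°, θ1=270°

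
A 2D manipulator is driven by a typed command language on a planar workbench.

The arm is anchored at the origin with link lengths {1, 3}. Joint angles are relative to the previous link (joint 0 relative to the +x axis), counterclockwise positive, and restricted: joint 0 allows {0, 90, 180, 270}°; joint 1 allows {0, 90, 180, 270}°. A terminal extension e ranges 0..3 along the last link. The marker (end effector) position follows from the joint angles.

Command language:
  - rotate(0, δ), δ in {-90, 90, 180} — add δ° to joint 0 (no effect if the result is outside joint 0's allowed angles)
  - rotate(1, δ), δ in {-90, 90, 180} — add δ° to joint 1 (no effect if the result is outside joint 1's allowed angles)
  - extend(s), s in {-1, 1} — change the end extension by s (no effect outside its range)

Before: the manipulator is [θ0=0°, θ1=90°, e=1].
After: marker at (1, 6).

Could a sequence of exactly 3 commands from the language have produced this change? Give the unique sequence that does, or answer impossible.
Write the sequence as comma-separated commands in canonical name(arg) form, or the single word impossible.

extend(1), extend(1), extend(1)

start: [θ0=0°, θ1=90°, e=1]
step 1 (extend(1)): [θ0=0°, θ1=90°, e=2]
step 2 (extend(1)): [θ0=0°, θ1=90°, e=3]
step 3 (extend(1)): [θ0=0°, θ1=90°, e=3]
no other 3-command option fits: unique.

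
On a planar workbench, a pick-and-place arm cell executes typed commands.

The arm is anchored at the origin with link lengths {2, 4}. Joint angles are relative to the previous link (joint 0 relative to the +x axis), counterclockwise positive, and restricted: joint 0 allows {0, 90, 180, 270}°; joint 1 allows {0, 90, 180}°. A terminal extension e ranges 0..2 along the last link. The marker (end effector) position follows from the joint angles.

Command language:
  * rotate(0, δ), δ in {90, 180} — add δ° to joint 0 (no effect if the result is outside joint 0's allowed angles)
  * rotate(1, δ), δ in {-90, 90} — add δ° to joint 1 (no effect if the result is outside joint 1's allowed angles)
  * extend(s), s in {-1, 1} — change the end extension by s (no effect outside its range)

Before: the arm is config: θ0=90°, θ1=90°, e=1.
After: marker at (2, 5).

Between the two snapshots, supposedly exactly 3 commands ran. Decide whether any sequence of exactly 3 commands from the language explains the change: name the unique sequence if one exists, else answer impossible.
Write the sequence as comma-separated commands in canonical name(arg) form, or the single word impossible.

t0: config: θ0=90°, θ1=90°, e=1
step 1 (rotate(0, 90)): config: θ0=180°, θ1=90°, e=1
step 2 (rotate(0, 90)): config: θ0=270°, θ1=90°, e=1
step 3 (rotate(0, 90)): config: θ0=0°, θ1=90°, e=1
all 216 alternatives checked — unique.

rotate(0, 90), rotate(0, 90), rotate(0, 90)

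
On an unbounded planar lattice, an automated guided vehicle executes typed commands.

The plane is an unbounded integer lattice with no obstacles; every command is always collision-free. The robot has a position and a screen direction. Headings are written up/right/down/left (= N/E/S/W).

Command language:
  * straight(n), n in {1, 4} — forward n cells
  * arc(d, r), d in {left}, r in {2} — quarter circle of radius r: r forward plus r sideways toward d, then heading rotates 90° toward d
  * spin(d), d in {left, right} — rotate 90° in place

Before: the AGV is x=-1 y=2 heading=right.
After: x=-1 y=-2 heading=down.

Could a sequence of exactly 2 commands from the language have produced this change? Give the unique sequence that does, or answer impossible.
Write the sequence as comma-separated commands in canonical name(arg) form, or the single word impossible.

key: position moved to (-1,-2) AND the heading swung to S — translation plus rotation needed
begin: x=-1 y=2 heading=right
1. spin(right) → x=-1 y=2 heading=down
2. straight(4) → x=-1 y=-2 heading=down
no rival 2-sequence matches.

spin(right), straight(4)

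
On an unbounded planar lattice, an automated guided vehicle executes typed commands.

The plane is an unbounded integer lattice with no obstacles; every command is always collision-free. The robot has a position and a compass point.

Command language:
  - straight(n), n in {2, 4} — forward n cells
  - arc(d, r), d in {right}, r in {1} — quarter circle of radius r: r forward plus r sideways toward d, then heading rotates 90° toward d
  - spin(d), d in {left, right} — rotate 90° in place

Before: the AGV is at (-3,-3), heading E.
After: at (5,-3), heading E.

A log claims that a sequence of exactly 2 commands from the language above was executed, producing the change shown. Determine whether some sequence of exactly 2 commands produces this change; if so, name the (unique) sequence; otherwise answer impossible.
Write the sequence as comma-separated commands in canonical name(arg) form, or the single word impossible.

key: still facing E at the end — nothing in the sequence rotates
start: at (-3,-3), heading E
1. straight(4) → at (1,-3), heading E
2. straight(4) → at (5,-3), heading E
no other 2-command option fits: unique.

straight(4), straight(4)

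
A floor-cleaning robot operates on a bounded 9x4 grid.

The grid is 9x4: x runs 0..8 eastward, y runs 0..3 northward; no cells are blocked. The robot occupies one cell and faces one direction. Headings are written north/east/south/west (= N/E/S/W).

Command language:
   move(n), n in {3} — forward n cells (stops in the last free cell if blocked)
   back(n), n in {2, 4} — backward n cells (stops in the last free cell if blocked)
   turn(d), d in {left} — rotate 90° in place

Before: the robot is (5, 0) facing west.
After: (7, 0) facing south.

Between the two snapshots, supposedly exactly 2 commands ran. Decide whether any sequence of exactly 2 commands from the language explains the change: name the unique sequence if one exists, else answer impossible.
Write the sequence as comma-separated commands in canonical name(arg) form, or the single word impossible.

back(2), turn(left)

key: running turn(left) before back(2) would end elsewhere — order is forced
begin: (5, 0) facing west
1. back(2) → (7, 0) facing west
2. turn(left) → (7, 0) facing south
all 16 alternatives checked — unique.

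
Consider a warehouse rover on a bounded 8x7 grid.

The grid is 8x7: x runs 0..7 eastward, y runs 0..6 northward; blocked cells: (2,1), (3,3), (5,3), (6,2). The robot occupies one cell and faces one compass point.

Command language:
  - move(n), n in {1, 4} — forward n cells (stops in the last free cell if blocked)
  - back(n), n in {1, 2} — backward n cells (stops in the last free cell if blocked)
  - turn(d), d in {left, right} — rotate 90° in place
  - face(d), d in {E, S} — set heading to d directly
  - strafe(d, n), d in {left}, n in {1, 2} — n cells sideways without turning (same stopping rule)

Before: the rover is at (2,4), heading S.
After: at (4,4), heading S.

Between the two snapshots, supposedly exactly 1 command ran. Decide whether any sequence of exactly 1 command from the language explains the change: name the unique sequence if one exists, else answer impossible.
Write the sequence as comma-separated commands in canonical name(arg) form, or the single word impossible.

strafe(left, 2)

key: still facing S — the one step turns nothing
t0: at (2,4), heading S
t=1 strafe(left, 2) ⇒ at (4,4), heading S
uniquely the one of 10 1-step routes that fits.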